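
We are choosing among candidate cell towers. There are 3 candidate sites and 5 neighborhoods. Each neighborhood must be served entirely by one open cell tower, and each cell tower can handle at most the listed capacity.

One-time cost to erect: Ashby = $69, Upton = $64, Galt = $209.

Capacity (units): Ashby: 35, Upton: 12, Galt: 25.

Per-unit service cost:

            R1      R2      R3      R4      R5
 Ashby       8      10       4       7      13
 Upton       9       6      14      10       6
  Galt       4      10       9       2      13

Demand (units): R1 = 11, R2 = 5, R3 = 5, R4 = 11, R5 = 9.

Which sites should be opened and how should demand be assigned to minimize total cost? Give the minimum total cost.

Minimum total cost: 422

Open {Ashby, Upton}: R1→Ashby 8·11=88, R2→Ashby 10·5=50, R3→Ashby 4·5=20, R4→Ashby 7·11=77, R5→Upton 6·9=54.
Loads: Ashby carries 32/35, Upton carries 9/12. Service 289; fixed 133; total 422.
Next best feasible plan costs 496.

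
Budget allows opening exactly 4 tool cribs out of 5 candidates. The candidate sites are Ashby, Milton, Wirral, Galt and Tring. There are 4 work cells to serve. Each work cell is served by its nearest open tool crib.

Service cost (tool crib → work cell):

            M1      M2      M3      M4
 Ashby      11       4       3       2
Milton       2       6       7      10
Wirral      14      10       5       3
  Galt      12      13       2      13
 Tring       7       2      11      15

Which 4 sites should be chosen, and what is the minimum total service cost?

Choose Ashby, Milton, Galt and Tring; total service cost 8.

With exactly 4 open, each work cell uses its cheapest among the chosen.
{Ashby, Milton, Galt, Tring}: M1→Milton 2, M2→Tring 2, M3→Galt 2, M4→Ashby 2. Service cost 8.
{Ashby, Milton, Wirral, Tring}: service cost 9
{Milton, Wirral, Galt, Tring}: service cost 9
Among all 5 size-4 choices, {Ashby, Milton, Galt, Tring} is lowest.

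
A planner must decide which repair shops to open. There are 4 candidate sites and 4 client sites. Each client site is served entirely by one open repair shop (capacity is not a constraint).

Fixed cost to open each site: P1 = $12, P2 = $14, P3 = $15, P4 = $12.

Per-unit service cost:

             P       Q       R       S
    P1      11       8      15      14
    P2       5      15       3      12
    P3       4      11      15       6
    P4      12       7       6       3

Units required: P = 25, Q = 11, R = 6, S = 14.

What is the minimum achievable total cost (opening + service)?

For any fixed open set, each client site goes to its cheapest open site; total = fixed + service.
{P2, P3, P4}: P→P3 4·25=100, Q→P4 7·11=77, R→P2 3·6=18, S→P4 3·14=42. Service 237; fixed 41; total 278.
{P3, P4}: service 255 + fixed 27 = 282
{P2, P4}: P→P2 5·25=125, Q→P4 7·11=77, R→P2 3·6=18, S→P4 3·14=42. Service 262; fixed 26; total 288.
{P1, P2, P3, P4}: P→P3 4·25=100, Q→P4 7·11=77, R→P2 3·6=18, S→P4 3·14=42. Service 237; fixed 53; total 290.
No other subset beats 278.

Minimum total cost: 278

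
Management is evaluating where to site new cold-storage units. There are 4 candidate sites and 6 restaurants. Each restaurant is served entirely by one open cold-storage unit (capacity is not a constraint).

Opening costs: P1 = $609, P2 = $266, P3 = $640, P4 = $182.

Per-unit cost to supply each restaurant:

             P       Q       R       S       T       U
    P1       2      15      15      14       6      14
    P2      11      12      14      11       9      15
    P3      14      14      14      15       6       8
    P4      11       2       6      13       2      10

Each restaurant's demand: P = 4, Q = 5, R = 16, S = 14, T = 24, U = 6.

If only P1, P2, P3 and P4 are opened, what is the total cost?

Total cost: 2061

Each restaurant is assigned to its cheapest site among the open ones.
{P1, P2, P3, P4}: P→P1 2·4=8, Q→P4 2·5=10, R→P4 6·16=96, S→P2 11·14=154, T→P4 2·24=48, U→P3 8·6=48. Service 364; fixed 1697; total 2061.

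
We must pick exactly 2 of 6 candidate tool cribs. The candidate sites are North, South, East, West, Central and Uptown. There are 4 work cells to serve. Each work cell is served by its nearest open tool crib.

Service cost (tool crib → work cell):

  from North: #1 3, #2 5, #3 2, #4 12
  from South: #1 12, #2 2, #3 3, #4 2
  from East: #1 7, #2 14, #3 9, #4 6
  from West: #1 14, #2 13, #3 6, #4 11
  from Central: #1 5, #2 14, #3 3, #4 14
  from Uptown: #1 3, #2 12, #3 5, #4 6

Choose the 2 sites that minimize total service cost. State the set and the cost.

Choose North and South; total service cost 9.

With exactly 2 open, each work cell uses its cheapest among the chosen.
{North, South}: #1→North 3, #2→South 2, #3→North 2, #4→South 2. Service cost 9.
{South, Uptown}: service cost 10
{South, Central}: service cost 12
Among all 15 size-2 choices, {North, South} is lowest.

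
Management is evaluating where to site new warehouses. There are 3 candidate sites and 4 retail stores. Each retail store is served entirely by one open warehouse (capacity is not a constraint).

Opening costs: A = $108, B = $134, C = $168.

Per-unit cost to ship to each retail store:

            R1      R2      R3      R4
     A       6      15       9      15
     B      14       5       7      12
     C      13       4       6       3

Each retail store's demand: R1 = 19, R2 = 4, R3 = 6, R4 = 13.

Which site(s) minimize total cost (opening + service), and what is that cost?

Open A and C; minimum total cost 481.

For any fixed open set, each retail store goes to its cheapest open site; total = fixed + service.
{A, C}: R1→A 6·19=114, R2→C 4·4=16, R3→C 6·6=36, R4→C 3·13=39. Service 205; fixed 276; total 481.
{C}: service 338 + fixed 168 = 506
{A}: service 423 + fixed 108 = 531
{A, B, C}: service 205 + fixed 410 = 615
No other subset beats 481.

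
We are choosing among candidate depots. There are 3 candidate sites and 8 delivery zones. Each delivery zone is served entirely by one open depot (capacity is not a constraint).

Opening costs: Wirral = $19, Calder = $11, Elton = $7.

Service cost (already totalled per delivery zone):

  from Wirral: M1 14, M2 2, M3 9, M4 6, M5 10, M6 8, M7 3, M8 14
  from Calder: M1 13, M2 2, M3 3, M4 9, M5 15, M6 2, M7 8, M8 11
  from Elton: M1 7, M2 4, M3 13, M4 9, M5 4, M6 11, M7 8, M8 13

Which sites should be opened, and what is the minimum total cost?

Open Calder and Elton; minimum total cost 64.

For any fixed open set, each delivery zone goes to its cheapest open site; total = fixed + service.
{Calder, Elton}: M1→Elton 7, M2→Calder 2, M3→Calder 3, M4→Calder 9, M5→Elton 4, M6→Calder 2, M7→Calder 8, M8→Calder 11. Service 46; fixed 18; total 64.
{Calder}: M1→Calder 13, M2→Calder 2, M3→Calder 3, M4→Calder 9, M5→Calder 15, M6→Calder 2, M7→Calder 8, M8→Calder 11. Service 63; fixed 11; total 74.
{Wirral, Calder, Elton}: service 38 + fixed 37 = 75
{Elton}: service 69 + fixed 7 = 76
No other subset beats 64.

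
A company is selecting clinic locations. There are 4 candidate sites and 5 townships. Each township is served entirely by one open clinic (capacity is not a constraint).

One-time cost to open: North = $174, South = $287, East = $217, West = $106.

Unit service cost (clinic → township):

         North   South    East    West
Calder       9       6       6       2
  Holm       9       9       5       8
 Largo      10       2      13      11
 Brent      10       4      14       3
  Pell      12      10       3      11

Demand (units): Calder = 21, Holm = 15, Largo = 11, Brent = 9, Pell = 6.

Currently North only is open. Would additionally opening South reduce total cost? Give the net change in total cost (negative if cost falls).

Current service cost with {North}: 596.
Adding South: each township re-picks its cheapest; new service cost 379, saving 217.
Extra fixed cost: 287. Net change = 287 − 217 = 70.
(Totals: 770 → 840.)

No — net change +70 (cost rises by 70).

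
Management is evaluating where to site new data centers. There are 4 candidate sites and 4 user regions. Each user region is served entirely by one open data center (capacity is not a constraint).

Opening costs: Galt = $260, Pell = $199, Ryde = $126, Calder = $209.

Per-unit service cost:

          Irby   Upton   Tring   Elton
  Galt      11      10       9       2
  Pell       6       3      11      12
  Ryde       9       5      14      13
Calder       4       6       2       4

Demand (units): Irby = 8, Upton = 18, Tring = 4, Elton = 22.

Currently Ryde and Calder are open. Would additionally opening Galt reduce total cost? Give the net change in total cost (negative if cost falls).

No — net change +216 (cost rises by 216).

Current service cost with {Ryde, Calder}: 218.
Adding Galt: each user region re-picks its cheapest; new service cost 174, saving 44.
Extra fixed cost: 260. Net change = 260 − 44 = 216.
(Totals: 553 → 769.)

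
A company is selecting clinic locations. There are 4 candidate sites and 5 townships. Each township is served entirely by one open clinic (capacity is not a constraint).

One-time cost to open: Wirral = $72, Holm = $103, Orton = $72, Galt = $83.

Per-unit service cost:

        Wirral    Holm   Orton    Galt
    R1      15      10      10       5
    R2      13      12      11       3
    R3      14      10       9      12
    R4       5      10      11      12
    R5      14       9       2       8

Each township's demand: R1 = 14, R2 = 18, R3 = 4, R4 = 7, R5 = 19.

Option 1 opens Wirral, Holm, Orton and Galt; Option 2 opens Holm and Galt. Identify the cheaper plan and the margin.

Option 1: {Wirral, Holm, Orton, Galt}: R1→Galt 5·14=70, R2→Galt 3·18=54, R3→Orton 9·4=36, R4→Wirral 5·7=35, R5→Orton 2·19=38. Service 233; fixed 330; total 563.
Option 2: {Holm, Galt}: R1→Galt 5·14=70, R2→Galt 3·18=54, R3→Holm 10·4=40, R4→Holm 10·7=70, R5→Galt 8·19=152. Service 386; fixed 186; total 572.
Difference: |563 − 572| = 9.

Option 1 is cheaper by 9.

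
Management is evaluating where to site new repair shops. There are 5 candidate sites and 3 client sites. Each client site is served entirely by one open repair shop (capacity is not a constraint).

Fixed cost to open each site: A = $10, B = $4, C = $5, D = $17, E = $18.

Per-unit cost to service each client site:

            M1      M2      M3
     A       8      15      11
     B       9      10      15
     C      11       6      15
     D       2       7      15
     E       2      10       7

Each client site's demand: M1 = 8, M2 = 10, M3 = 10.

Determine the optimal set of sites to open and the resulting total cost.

For any fixed open set, each client site goes to its cheapest open site; total = fixed + service.
{C, E}: M1→E 2·8=16, M2→C 6·10=60, M3→E 7·10=70. Service 146; fixed 23; total 169.
{B, C, E}: M1→E 2·8=16, M2→C 6·10=60, M3→E 7·10=70. Service 146; fixed 27; total 173.
{A, C, E}: service 146 + fixed 33 = 179
{A, B, C, D, E}: M1→D 2·8=16, M2→C 6·10=60, M3→E 7·10=70. Service 146; fixed 54; total 200.
No other subset beats 169.

Open C and E; minimum total cost 169.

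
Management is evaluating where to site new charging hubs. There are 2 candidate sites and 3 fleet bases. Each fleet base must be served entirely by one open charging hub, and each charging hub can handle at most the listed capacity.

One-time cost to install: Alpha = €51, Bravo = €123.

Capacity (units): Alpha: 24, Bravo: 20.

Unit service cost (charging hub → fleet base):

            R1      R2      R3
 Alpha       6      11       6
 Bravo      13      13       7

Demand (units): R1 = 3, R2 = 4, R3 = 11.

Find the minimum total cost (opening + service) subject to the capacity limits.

Open {Alpha}: R1→Alpha 6·3=18, R2→Alpha 11·4=44, R3→Alpha 6·11=66.
Loads: Alpha carries 18/24. Service 128; fixed 51; total 179.
Next best feasible plan costs 291.

Minimum total cost: 179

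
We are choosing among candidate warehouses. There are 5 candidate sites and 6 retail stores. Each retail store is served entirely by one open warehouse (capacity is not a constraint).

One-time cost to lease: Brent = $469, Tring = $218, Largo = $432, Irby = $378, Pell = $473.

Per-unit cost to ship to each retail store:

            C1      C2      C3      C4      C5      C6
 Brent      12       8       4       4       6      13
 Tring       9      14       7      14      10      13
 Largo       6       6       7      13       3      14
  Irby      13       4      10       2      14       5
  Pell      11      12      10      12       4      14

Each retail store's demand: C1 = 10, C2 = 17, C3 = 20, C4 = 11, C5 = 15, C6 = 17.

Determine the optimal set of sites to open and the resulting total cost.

Open Irby only; minimum total cost 1093.

For any fixed open set, each retail store goes to its cheapest open site; total = fixed + service.
{Irby}: C1→Irby 13·10=130, C2→Irby 4·17=68, C3→Irby 10·20=200, C4→Irby 2·11=22, C5→Irby 14·15=210, C6→Irby 5·17=85. Service 715; fixed 378; total 1093.
{Tring, Irby}: service 555 + fixed 596 = 1151
{Brent}: service 691 + fixed 469 = 1160
{Brent, Tring, Largo, Irby, Pell}: C1→Largo 6·10=60, C2→Irby 4·17=68, C3→Brent 4·20=80, C4→Irby 2·11=22, C5→Largo 3·15=45, C6→Irby 5·17=85. Service 360; fixed 1970; total 2330.
No other subset beats 1093.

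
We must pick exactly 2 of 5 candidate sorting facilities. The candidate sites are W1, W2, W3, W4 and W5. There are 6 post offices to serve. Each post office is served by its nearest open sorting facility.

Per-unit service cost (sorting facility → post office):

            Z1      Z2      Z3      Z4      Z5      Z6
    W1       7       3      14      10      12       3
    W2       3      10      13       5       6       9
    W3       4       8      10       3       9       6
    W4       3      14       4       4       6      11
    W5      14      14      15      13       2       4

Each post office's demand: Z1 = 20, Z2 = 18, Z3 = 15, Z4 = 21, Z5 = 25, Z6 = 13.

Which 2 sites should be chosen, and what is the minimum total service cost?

With exactly 2 open, each post office uses its cheapest among the chosen.
{W1, W4}: Z1→W4 3·20=60, Z2→W1 3·18=54, Z3→W4 4·15=60, Z4→W4 4·21=84, Z5→W4 6·25=150, Z6→W1 3·13=39. Service cost 447.
{W3, W5}: service cost 539
{W3, W4}: service cost 555
Among all 10 size-2 choices, {W1, W4} is lowest.

Choose W1 and W4; total service cost 447.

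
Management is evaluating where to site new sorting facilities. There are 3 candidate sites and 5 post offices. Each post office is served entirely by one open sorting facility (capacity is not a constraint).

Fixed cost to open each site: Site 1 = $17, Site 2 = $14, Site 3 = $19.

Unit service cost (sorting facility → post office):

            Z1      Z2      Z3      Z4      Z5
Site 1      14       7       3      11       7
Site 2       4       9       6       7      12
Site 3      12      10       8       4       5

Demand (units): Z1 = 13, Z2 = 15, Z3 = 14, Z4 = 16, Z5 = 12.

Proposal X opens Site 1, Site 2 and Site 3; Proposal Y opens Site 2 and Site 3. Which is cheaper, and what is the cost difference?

Proposal X: {Site 1, Site 2, Site 3}: Z1→Site 2 4·13=52, Z2→Site 1 7·15=105, Z3→Site 1 3·14=42, Z4→Site 3 4·16=64, Z5→Site 3 5·12=60. Service 323; fixed 50; total 373.
Proposal Y: {Site 2, Site 3}: Z1→Site 2 4·13=52, Z2→Site 2 9·15=135, Z3→Site 2 6·14=84, Z4→Site 3 4·16=64, Z5→Site 3 5·12=60. Service 395; fixed 33; total 428.
Difference: |373 − 428| = 55.

Proposal X is cheaper by 55.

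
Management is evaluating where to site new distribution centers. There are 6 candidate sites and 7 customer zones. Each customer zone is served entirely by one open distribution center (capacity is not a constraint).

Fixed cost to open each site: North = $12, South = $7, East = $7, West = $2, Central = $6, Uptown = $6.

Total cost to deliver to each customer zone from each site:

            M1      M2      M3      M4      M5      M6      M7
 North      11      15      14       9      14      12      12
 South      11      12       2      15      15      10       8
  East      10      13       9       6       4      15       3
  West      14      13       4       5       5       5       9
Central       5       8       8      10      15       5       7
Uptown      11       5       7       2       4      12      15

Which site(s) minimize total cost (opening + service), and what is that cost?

For any fixed open set, each customer zone goes to its cheapest open site; total = fixed + service.
{West, Central, Uptown}: M1→Central 5, M2→Uptown 5, M3→West 4, M4→Uptown 2, M5→Uptown 4, M6→West 5, M7→Central 7. Service 32; fixed 14; total 46.
{West, Central}: service 39 + fixed 8 = 47
{Central, Uptown}: M1→Central 5, M2→Uptown 5, M3→Uptown 7, M4→Uptown 2, M5→Uptown 4, M6→Central 5, M7→Central 7. Service 35; fixed 12; total 47.
{North, South, East, West, Central, Uptown}: M1→Central 5, M2→Uptown 5, M3→South 2, M4→Uptown 2, M5→East 4, M6→West 5, M7→East 3. Service 26; fixed 40; total 66.
No other subset beats 46.

Open West, Central and Uptown; minimum total cost 46.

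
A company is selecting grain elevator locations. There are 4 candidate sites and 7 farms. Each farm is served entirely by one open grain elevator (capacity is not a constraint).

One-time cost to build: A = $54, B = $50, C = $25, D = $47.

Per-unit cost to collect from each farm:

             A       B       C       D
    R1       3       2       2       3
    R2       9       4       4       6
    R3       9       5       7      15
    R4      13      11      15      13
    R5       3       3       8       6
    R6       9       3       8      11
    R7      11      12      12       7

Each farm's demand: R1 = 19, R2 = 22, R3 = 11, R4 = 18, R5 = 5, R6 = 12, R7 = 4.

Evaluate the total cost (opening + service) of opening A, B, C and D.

Each farm is assigned to its cheapest site among the open ones.
{A, B, C, D}: R1→B 2·19=38, R2→B 4·22=88, R3→B 5·11=55, R4→B 11·18=198, R5→A 3·5=15, R6→B 3·12=36, R7→D 7·4=28. Service 458; fixed 176; total 634.

Total cost: 634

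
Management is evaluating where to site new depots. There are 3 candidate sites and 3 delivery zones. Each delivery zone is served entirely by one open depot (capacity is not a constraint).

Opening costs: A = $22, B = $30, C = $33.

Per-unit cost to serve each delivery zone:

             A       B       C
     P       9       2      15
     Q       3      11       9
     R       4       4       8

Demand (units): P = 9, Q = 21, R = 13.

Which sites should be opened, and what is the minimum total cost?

Open A and B; minimum total cost 185.

For any fixed open set, each delivery zone goes to its cheapest open site; total = fixed + service.
{A, B}: P→B 2·9=18, Q→A 3·21=63, R→A 4·13=52. Service 133; fixed 52; total 185.
{A}: service 196 + fixed 22 = 218
{A, B, C}: service 133 + fixed 85 = 218
(All 7 nonempty subsets were checked; A and B is lowest.)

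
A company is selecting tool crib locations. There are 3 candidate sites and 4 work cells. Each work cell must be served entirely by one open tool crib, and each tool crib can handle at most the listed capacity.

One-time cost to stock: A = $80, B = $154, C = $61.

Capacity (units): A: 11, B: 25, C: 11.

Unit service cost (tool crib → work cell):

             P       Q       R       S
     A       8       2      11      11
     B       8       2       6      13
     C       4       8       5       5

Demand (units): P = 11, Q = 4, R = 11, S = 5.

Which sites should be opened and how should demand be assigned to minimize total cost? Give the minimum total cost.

Open {B, C}: P→C 4·11=44, Q→B 2·4=8, R→B 6·11=66, S→B 13·5=65.
Loads: B carries 20/25, C carries 11/11. Service 183; fixed 215; total 398.
Next best feasible plan costs 426.

Minimum total cost: 398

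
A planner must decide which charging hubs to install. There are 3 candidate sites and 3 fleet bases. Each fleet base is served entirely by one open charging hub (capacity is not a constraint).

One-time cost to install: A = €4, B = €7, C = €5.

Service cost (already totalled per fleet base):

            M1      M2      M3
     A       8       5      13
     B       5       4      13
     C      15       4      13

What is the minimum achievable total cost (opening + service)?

For any fixed open set, each fleet base goes to its cheapest open site; total = fixed + service.
{B}: M1→B 5, M2→B 4, M3→B 13. Service 22; fixed 7; total 29.
{A}: service 26 + fixed 4 = 30
{A, B}: M1→B 5, M2→B 4, M3→A 13. Service 22; fixed 11; total 33.
{A, B, C}: service 22 + fixed 16 = 38
No other subset beats 29.

Minimum total cost: 29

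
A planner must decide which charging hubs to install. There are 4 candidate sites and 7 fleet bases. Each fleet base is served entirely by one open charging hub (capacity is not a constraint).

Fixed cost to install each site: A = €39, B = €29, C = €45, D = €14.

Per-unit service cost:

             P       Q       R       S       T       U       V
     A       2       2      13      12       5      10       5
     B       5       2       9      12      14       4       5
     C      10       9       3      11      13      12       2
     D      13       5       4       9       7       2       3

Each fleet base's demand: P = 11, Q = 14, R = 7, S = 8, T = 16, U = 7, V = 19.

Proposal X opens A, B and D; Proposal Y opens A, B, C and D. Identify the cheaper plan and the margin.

Proposal X: {A, B, D}: P→A 2·11=22, Q→A 2·14=28, R→D 4·7=28, S→D 9·8=72, T→A 5·16=80, U→D 2·7=14, V→D 3·19=57. Service 301; fixed 82; total 383.
Proposal Y: {A, B, C, D}: P→A 2·11=22, Q→A 2·14=28, R→C 3·7=21, S→D 9·8=72, T→A 5·16=80, U→D 2·7=14, V→C 2·19=38. Service 275; fixed 127; total 402.
Difference: |383 − 402| = 19.

Proposal X is cheaper by 19.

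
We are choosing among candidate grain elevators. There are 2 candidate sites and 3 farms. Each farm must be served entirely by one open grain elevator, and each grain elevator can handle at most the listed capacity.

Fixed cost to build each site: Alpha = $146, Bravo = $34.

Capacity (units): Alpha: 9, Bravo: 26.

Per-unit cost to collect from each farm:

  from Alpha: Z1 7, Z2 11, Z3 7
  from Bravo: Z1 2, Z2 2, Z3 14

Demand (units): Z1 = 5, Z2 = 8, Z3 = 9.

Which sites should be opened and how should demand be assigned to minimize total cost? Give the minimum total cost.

Minimum total cost: 186

Open {Bravo}: Z1→Bravo 2·5=10, Z2→Bravo 2·8=16, Z3→Bravo 14·9=126.
Loads: Bravo carries 22/26. Service 152; fixed 34; total 186.
Next best feasible plan costs 269.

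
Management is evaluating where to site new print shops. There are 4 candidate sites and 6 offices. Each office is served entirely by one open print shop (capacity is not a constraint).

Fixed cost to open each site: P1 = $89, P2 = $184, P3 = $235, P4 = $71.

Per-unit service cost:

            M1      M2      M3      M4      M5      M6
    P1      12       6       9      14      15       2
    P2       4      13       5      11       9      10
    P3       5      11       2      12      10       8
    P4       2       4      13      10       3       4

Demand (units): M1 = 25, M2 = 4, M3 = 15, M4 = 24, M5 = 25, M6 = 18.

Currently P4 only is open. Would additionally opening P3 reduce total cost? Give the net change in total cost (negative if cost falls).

No — net change +70 (cost rises by 70).

Current service cost with {P4}: 648.
Adding P3: each office re-picks its cheapest; new service cost 483, saving 165.
Extra fixed cost: 235. Net change = 235 − 165 = 70.
(Totals: 719 → 789.)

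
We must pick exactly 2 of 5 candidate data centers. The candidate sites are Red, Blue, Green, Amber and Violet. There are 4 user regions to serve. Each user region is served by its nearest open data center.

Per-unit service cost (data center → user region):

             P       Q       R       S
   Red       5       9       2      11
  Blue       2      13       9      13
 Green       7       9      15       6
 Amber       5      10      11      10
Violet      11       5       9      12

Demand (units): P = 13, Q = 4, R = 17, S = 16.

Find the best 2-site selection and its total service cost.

With exactly 2 open, each user region uses its cheapest among the chosen.
{Red, Green}: P→Red 5·13=65, Q→Red 9·4=36, R→Red 2·17=34, S→Green 6·16=96. Service cost 231.
{Red, Blue}: service cost 272
{Red, Amber}: service cost 295
Among all 10 size-2 choices, {Red, Green} is lowest.

Choose Red and Green; total service cost 231.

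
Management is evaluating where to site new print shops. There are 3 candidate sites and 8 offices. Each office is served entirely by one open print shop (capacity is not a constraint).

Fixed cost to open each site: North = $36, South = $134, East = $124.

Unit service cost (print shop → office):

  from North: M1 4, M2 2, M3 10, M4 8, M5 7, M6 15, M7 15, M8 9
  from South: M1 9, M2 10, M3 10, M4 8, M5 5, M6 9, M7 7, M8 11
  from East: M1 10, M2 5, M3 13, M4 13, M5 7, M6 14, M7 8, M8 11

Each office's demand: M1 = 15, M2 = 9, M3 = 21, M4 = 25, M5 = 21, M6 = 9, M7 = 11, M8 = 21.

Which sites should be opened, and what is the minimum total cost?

For any fixed open set, each office goes to its cheapest open site; total = fixed + service.
{North, South}: M1→North 4·15=60, M2→North 2·9=18, M3→North 10·21=210, M4→North 8·25=200, M5→South 5·21=105, M6→South 9·9=81, M7→South 7·11=77, M8→North 9·21=189. Service 940; fixed 170; total 1110.
{North}: service 1124 + fixed 36 = 1160
{North, East}: M1→North 4·15=60, M2→North 2·9=18, M3→North 10·21=210, M4→North 8·25=200, M5→North 7·21=147, M6→East 14·9=126, M7→East 8·11=88, M8→North 9·21=189. Service 1038; fixed 160; total 1198.
{North, South, East}: service 940 + fixed 294 = 1234
(All 7 nonempty subsets were checked; North and South is lowest.)

Open North and South; minimum total cost 1110.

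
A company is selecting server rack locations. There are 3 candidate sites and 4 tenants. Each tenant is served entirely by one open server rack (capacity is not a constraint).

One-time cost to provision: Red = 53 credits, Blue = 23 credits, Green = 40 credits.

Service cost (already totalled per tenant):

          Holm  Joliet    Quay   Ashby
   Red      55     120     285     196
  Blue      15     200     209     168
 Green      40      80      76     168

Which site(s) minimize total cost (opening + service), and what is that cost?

Open Blue and Green; minimum total cost 402.

For any fixed open set, each tenant goes to its cheapest open site; total = fixed + service.
{Blue, Green}: Holm→Blue 15, Joliet→Green 80, Quay→Green 76, Ashby→Blue 168. Service 339; fixed 63; total 402.
{Green}: service 364 + fixed 40 = 404
{Red, Blue, Green}: service 339 + fixed 116 = 455
{Blue}: Holm→Blue 15, Joliet→Blue 200, Quay→Blue 209, Ashby→Blue 168. Service 592; fixed 23; total 615.
(All 7 nonempty subsets were checked; Blue and Green is lowest.)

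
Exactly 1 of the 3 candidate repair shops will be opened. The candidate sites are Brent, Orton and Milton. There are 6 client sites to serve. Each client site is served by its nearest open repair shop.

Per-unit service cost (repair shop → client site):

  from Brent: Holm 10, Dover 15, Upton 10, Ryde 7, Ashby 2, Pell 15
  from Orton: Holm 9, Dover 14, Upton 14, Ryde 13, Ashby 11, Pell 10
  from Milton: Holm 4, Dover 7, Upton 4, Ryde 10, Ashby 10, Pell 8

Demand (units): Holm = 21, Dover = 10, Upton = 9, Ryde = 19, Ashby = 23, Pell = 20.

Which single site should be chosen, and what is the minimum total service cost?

With exactly 1 open, each client site uses its cheapest among the chosen.
{Milton}: Holm→Milton 4·21=84, Dover→Milton 7·10=70, Upton→Milton 4·9=36, Ryde→Milton 10·19=190, Ashby→Milton 10·23=230, Pell→Milton 8·20=160. Service cost 770.
{Brent}: service cost 929
{Orton}: service cost 1155
Among all 3 size-1 choices, {Milton} is lowest.

Choose Milton only; total service cost 770.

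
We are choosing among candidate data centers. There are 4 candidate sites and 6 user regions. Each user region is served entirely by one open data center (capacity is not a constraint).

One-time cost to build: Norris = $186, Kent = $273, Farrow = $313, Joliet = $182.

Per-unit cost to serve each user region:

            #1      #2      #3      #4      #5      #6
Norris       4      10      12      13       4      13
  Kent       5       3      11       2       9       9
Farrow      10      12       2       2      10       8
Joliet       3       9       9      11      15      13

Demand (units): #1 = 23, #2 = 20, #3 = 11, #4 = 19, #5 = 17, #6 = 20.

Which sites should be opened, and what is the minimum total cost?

For any fixed open set, each user region goes to its cheapest open site; total = fixed + service.
{Kent}: #1→Kent 5·23=115, #2→Kent 3·20=60, #3→Kent 11·11=121, #4→Kent 2·19=38, #5→Kent 9·17=153, #6→Kent 9·20=180. Service 667; fixed 273; total 940.
{Norris, Kent}: #1→Norris 4·23=92, #2→Kent 3·20=60, #3→Kent 11·11=121, #4→Kent 2·19=38, #5→Norris 4·17=68, #6→Kent 9·20=180. Service 559; fixed 459; total 1018.
{Kent, Joliet}: service 599 + fixed 455 = 1054
{Norris, Kent, Farrow, Joliet}: service 417 + fixed 954 = 1371
(All 15 nonempty subsets were checked; Kent only is lowest.)

Open Kent only; minimum total cost 940.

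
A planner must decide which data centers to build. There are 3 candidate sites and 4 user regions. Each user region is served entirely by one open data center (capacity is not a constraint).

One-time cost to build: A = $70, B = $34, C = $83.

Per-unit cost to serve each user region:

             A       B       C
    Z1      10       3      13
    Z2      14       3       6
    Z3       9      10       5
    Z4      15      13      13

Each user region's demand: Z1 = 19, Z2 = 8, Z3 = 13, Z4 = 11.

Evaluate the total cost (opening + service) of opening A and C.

Total cost: 599

Each user region is assigned to its cheapest site among the open ones.
{A, C}: Z1→A 10·19=190, Z2→C 6·8=48, Z3→C 5·13=65, Z4→C 13·11=143. Service 446; fixed 153; total 599.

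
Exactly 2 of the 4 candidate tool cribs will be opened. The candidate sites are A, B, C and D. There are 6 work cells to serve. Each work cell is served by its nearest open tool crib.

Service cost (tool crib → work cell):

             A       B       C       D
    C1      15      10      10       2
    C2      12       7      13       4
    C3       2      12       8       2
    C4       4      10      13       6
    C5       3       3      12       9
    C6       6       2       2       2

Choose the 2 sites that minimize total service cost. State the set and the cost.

Choose A and D; total service cost 17.

With exactly 2 open, each work cell uses its cheapest among the chosen.
{A, D}: C1→D 2, C2→D 4, C3→A 2, C4→A 4, C5→A 3, C6→D 2. Service cost 17.
{B, D}: service cost 19
{C, D}: service cost 25
Among all 6 size-2 choices, {A, D} is lowest.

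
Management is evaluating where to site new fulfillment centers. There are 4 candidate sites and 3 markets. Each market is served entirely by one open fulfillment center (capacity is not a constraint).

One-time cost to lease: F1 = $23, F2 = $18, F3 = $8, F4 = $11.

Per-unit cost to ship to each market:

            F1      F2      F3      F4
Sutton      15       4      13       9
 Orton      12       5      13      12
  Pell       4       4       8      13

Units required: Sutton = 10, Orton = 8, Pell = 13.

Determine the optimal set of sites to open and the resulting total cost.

For any fixed open set, each market goes to its cheapest open site; total = fixed + service.
{F2}: Sutton→F2 4·10=40, Orton→F2 5·8=40, Pell→F2 4·13=52. Service 132; fixed 18; total 150.
{F2, F3}: service 132 + fixed 26 = 158
{F2, F4}: Sutton→F2 4·10=40, Orton→F2 5·8=40, Pell→F2 4·13=52. Service 132; fixed 29; total 161.
{F1, F2, F3, F4}: Sutton→F2 4·10=40, Orton→F2 5·8=40, Pell→F1 4·13=52. Service 132; fixed 60; total 192.
No other subset beats 150.

Open F2 only; minimum total cost 150.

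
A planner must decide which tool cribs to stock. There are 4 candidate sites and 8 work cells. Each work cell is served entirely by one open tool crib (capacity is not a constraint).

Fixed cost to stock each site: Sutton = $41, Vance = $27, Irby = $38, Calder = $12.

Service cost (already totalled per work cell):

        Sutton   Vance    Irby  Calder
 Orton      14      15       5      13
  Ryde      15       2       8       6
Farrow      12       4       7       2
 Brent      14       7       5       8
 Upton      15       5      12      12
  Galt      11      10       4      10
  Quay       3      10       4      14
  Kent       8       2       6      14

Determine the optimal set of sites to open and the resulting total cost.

For any fixed open set, each work cell goes to its cheapest open site; total = fixed + service.
{Vance}: Orton→Vance 15, Ryde→Vance 2, Farrow→Vance 4, Brent→Vance 7, Upton→Vance 5, Galt→Vance 10, Quay→Vance 10, Kent→Vance 2. Service 55; fixed 27; total 82.
{Irby}: service 51 + fixed 38 = 89
{Vance, Calder}: service 51 + fixed 39 = 90
{Sutton, Vance, Irby, Calder}: service 28 + fixed 118 = 146
(All 15 nonempty subsets were checked; Vance only is lowest.)

Open Vance only; minimum total cost 82.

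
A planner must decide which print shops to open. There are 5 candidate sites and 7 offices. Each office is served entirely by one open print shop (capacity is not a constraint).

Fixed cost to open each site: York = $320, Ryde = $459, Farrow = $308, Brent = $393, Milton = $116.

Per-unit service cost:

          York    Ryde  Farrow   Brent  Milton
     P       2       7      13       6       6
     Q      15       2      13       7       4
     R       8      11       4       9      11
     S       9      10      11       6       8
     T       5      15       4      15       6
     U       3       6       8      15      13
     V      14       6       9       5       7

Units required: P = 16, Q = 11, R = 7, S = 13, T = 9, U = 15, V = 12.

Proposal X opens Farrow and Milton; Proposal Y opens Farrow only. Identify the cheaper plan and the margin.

Proposal X is cheaper by 158.

Proposal X: {Farrow, Milton}: P→Milton 6·16=96, Q→Milton 4·11=44, R→Farrow 4·7=28, S→Milton 8·13=104, T→Farrow 4·9=36, U→Farrow 8·15=120, V→Milton 7·12=84. Service 512; fixed 424; total 936.
Proposal Y: {Farrow}: P→Farrow 13·16=208, Q→Farrow 13·11=143, R→Farrow 4·7=28, S→Farrow 11·13=143, T→Farrow 4·9=36, U→Farrow 8·15=120, V→Farrow 9·12=108. Service 786; fixed 308; total 1094.
Difference: |936 − 1094| = 158.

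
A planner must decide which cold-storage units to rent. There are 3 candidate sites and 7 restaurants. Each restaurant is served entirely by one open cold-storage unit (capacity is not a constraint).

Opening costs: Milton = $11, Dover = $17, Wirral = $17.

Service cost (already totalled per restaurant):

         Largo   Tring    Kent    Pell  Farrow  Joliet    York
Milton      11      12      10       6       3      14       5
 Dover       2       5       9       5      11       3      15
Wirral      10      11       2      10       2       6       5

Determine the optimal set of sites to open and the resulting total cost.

For any fixed open set, each restaurant goes to its cheapest open site; total = fixed + service.
{Dover, Wirral}: Largo→Dover 2, Tring→Dover 5, Kent→Wirral 2, Pell→Dover 5, Farrow→Wirral 2, Joliet→Dover 3, York→Wirral 5. Service 24; fixed 34; total 58.
{Milton, Dover}: service 32 + fixed 28 = 60
{Wirral}: service 46 + fixed 17 = 63
{Milton, Dover, Wirral}: Largo→Dover 2, Tring→Dover 5, Kent→Wirral 2, Pell→Dover 5, Farrow→Wirral 2, Joliet→Dover 3, York→Milton 5. Service 24; fixed 45; total 69.
No other subset beats 58.

Open Dover and Wirral; minimum total cost 58.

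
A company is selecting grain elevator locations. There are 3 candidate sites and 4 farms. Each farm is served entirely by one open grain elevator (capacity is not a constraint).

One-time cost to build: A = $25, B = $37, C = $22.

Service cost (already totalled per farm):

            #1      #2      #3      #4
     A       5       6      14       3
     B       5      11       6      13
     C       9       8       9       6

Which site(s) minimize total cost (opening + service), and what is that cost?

Open A only; minimum total cost 53.

For any fixed open set, each farm goes to its cheapest open site; total = fixed + service.
{A}: #1→A 5, #2→A 6, #3→A 14, #4→A 3. Service 28; fixed 25; total 53.
{C}: service 32 + fixed 22 = 54
{A, C}: #1→A 5, #2→A 6, #3→C 9, #4→A 3. Service 23; fixed 47; total 70.
{A, B, C}: service 20 + fixed 84 = 104
No other subset beats 53.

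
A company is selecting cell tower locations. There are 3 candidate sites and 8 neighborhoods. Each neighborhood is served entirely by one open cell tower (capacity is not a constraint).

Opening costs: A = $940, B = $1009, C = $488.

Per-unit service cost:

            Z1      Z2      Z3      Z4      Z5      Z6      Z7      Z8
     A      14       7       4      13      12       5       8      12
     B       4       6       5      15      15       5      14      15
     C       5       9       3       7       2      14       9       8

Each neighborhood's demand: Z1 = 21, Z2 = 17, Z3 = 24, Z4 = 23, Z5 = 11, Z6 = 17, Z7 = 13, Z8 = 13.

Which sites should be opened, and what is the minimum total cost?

For any fixed open set, each neighborhood goes to its cheapest open site; total = fixed + service.
{C}: Z1→C 5·21=105, Z2→C 9·17=153, Z3→C 3·24=72, Z4→C 7·23=161, Z5→C 2·11=22, Z6→C 14·17=238, Z7→C 9·13=117, Z8→C 8·13=104. Service 972; fixed 488; total 1460.
{A, C}: service 772 + fixed 1428 = 2200
{A}: Z1→A 14·21=294, Z2→A 7·17=119, Z3→A 4·24=96, Z4→A 13·23=299, Z5→A 12·11=132, Z6→A 5·17=85, Z7→A 8·13=104, Z8→A 12·13=156. Service 1285; fixed 940; total 2225.
{A, B, C}: Z1→B 4·21=84, Z2→B 6·17=102, Z3→C 3·24=72, Z4→C 7·23=161, Z5→C 2·11=22, Z6→A 5·17=85, Z7→A 8·13=104, Z8→C 8·13=104. Service 734; fixed 2437; total 3171.
No other subset beats 1460.

Open C only; minimum total cost 1460.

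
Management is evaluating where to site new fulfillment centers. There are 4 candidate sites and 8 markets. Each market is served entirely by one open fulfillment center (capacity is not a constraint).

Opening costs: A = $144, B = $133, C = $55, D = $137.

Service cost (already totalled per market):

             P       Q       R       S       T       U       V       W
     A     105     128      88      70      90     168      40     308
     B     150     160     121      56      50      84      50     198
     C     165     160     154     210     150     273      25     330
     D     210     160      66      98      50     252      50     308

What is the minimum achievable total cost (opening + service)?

Minimum total cost: 1002

For any fixed open set, each market goes to its cheapest open site; total = fixed + service.
{B}: P→B 150, Q→B 160, R→B 121, S→B 56, T→B 50, U→B 84, V→B 50, W→B 198. Service 869; fixed 133; total 1002.
{A, B}: P→A 105, Q→A 128, R→A 88, S→B 56, T→B 50, U→B 84, V→A 40, W→B 198. Service 749; fixed 277; total 1026.
{B, C}: service 844 + fixed 188 = 1032
{A, B, C, D}: service 712 + fixed 469 = 1181
(All 15 nonempty subsets were checked; B only is lowest.)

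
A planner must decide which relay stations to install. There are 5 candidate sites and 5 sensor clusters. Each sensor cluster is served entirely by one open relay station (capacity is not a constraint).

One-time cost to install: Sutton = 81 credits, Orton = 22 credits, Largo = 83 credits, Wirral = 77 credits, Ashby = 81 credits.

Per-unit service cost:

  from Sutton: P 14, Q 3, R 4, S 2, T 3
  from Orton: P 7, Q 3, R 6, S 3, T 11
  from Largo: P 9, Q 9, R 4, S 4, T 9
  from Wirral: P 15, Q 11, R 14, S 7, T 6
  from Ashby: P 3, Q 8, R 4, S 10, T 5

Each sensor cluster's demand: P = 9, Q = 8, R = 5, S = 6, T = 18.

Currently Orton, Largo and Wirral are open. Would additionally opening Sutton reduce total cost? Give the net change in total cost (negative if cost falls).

Current service cost with {Orton, Largo, Wirral}: 233.
Adding Sutton: each sensor cluster re-picks its cheapest; new service cost 173, saving 60.
Extra fixed cost: 81. Net change = 81 − 60 = 21.
(Totals: 415 → 436.)

No — net change +21 (cost rises by 21).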